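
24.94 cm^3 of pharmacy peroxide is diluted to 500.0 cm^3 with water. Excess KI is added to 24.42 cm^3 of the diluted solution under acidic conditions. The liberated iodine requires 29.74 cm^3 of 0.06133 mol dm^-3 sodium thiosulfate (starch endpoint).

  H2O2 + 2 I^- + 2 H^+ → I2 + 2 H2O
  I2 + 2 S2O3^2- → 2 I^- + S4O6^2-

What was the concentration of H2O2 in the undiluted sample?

0.7487 mol/L

n(S2O3^2-) = 0.02974 × 0.06133 = 1.824 × 10^-3 mol
n(I2) = n(S2O3^2-)/2 = 9.120 × 10^-4 mol
n(H2O2) in the aliquot = 9.120 × 10^-4 mol (1:1 ratio)
[H2O2]_dilute = 9.120 × 10^-4 / 0.02442 = 0.03735 mol/L
[H2O2]_original = 0.03735 × 500.0/24.94 = 0.7487 mol/L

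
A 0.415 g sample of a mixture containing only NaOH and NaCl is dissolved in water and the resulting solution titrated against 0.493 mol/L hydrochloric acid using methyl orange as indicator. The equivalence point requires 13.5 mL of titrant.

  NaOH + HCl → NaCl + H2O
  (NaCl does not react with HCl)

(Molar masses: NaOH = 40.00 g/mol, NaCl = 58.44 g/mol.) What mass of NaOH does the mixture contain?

n(HCl) = 0.0135 × 0.493 = 6.66 × 10^-3 mol
Let x = n(NaOH), y = n(NaCl).
Titrant: 1x = 6.66 × 10^-3;  mass: 40.00x + 58.44y = 0.415
Solving, x = 6.66 × 10^-3 mol, y = 2.55 × 10^-3 mol
mass of NaOH = 6.66 × 10^-3 × 40.00 = 0.266 g

0.266 g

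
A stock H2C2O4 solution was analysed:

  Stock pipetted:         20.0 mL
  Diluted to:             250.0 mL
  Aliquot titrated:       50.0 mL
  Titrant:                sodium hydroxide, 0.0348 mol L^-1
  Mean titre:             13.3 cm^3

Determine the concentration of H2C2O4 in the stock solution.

0.0579 mol/L

H2C2O4 + 2 NaOH → Na2C2O4 + 2 H2O
n(NaOH) = 0.0133 × 0.0348 = 4.63 × 10^-4 mol
From the 1:2 ratio, n(H2C2O4) in the aliquot = 1/2 × 4.63 × 10^-4 = 2.31 × 10^-4 mol
[H2C2O4]_dilute = 2.31 × 10^-4 / 0.0500 = 0.00463 mol/L
Dilution factor = 250.0 / 20.0 = 12.50
[H2C2O4]_stock = 0.00463 × 12.50 = 0.0579 mol/L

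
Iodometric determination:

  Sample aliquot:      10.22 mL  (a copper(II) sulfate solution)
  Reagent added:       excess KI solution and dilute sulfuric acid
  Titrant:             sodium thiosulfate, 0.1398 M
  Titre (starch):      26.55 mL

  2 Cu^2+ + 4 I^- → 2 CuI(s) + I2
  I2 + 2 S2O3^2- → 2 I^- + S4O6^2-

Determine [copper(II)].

0.3632 M

n(S2O3^2-) = 0.02655 × 0.1398 = 3.712 × 10^-3 mol
n(I2) = n(S2O3^2-)/2 = 1.856 × 10^-3 mol
From the 2:1 ratio, n(Cu2+) in the aliquot = 2/1 × 1.856 × 10^-3 = 3.712 × 10^-3 mol
[Cu2+] = 3.712 × 10^-3 / 0.01022 = 0.3632 mol/L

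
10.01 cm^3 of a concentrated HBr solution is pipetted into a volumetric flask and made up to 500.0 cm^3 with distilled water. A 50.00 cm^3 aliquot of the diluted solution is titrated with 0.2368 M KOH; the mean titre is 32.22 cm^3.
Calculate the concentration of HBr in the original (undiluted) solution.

7.622 M

HBr + KOH → KBr + H2O
n(KOH) = 0.03222 × 0.2368 = 7.630 × 10^-3 mol
n(HBr) in the aliquot = 7.630 × 10^-3 mol (1:1 ratio)
[HBr]_dilute = 7.630 × 10^-3 / 0.05000 = 0.1526 mol/L
Dilution factor = 500.0 / 10.01 = 49.95
[HBr]_stock = 0.1526 × 49.95 = 7.622 mol/L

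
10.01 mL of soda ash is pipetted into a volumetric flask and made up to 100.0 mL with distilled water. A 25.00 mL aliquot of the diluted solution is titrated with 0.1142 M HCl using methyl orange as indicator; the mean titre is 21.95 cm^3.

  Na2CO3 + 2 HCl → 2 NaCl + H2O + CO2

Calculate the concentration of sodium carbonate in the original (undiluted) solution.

n(HCl) = 0.02195 × 0.1142 = 2.507 × 10^-3 mol
From the 1:2 ratio, n(Na2CO3) in the aliquot = 1/2 × 2.507 × 10^-3 = 1.253 × 10^-3 mol
[Na2CO3]_dilute = 1.253 × 10^-3 / 0.02500 = 0.05013 mol/L
Dilution factor = 100.0 / 10.01 = 9.990
[Na2CO3]_stock = 0.05013 × 9.990 = 0.5008 mol/L

0.5008 M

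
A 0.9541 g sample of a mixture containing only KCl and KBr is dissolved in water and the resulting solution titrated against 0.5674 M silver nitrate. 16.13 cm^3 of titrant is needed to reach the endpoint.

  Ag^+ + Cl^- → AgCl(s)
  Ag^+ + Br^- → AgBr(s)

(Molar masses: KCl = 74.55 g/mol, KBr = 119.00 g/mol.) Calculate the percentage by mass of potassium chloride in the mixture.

n(AgNO3) = 0.01613 × 0.5674 = 9.152 × 10^-3 mol
Let x = n(KCl), y = n(KBr).
Titrant: 1x + 1y = 9.152 × 10^-3;  mass: 74.55x + 119.00y = 0.9541
Solving, x = 3.037 × 10^-3 mol, y = 6.115 × 10^-3 mol
mass of KCl = 3.037 × 10^-3 × 74.55 = 0.2264 g
% KCl = 0.2264 / 0.9541 × 100 = 23.73 %

23.73 %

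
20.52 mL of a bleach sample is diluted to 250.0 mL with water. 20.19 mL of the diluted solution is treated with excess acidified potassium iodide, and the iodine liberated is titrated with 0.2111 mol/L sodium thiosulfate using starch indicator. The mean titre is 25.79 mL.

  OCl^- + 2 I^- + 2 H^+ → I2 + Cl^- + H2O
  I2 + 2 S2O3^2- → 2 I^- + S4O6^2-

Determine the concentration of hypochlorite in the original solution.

1.643 mol/L

n(S2O3^2-) = 0.02579 × 0.2111 = 5.444 × 10^-3 mol
n(I2) = n(S2O3^2-)/2 = 2.722 × 10^-3 mol
n(OCl^-) in the aliquot = 2.722 × 10^-3 mol (1:1 ratio)
[OCl^-]_dilute = 2.722 × 10^-3 / 0.02019 = 0.1348 mol/L
[OCl^-]_original = 0.1348 × 250.0/20.52 = 1.643 mol/L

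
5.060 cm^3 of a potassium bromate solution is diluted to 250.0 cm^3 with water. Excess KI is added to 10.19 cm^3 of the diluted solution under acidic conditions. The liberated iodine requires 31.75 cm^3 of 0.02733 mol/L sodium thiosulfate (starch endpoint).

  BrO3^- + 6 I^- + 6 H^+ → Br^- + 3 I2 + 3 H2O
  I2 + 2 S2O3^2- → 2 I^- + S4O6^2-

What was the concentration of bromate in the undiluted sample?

0.7012 mol/L

n(S2O3^2-) = 0.03175 × 0.02733 = 8.677 × 10^-4 mol
n(I2) = n(S2O3^2-)/2 = 4.339 × 10^-4 mol
From the 1:3 ratio, n(BrO3^-) in the aliquot = 1/3 × 4.339 × 10^-4 = 1.446 × 10^-4 mol
[BrO3^-]_dilute = 1.446 × 10^-4 / 0.01019 = 0.01419 mol/L
[BrO3^-]_original = 0.01419 × 250.0/5.060 = 0.7012 mol/L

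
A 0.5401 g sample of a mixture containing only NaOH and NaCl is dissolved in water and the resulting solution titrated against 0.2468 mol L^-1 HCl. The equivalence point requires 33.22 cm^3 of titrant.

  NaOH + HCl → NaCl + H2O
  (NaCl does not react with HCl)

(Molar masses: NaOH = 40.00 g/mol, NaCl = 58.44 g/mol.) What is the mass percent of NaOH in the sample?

60.72 %

n(HCl) = 0.03322 × 0.2468 = 8.199 × 10^-3 mol
Let x = n(NaOH), y = n(NaCl).
Titrant: 1x = 8.199 × 10^-3;  mass: 40.00x + 58.44y = 0.5401
Solving, x = 8.199 × 10^-3 mol, y = 3.630 × 10^-3 mol
mass of NaOH = 8.199 × 10^-3 × 40.00 = 0.3279 g
% NaOH = 0.3279 / 0.5401 × 100 = 60.72 %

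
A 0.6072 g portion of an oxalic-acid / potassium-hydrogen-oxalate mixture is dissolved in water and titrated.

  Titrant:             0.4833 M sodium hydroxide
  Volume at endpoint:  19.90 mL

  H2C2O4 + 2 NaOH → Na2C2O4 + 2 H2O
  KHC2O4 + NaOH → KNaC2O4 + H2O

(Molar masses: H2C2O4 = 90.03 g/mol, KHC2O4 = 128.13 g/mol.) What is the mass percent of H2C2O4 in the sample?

55.76 %

n(NaOH) = 0.01990 × 0.4833 = 9.618 × 10^-3 mol
Let x = n(H2C2O4), y = n(KHC2O4).
Titrant: 2x + 1y = 9.618 × 10^-3;  mass: 90.03x + 128.13y = 0.6072
Solving, x = 3.761 × 10^-3 mol, y = 2.097 × 10^-3 mol
mass of H2C2O4 = 3.761 × 10^-3 × 90.03 = 0.3386 g
% H2C2O4 = 0.3386 / 0.6072 × 100 = 55.76 %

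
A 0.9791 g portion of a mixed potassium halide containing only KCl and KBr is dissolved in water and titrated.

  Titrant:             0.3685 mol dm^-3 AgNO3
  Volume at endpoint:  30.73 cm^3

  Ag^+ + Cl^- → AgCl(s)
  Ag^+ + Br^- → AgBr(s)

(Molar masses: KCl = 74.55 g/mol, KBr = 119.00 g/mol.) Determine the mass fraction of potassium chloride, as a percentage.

n(AgNO3) = 0.03073 × 0.3685 = 0.01132 mol
Let x = n(KCl), y = n(KBr).
Titrant: 1x + 1y = 0.01132;  mass: 74.55x + 119.00y = 0.9791
Solving, x = 8.289 × 10^-3 mol, y = 3.035 × 10^-3 mol
mass of KCl = 8.289 × 10^-3 × 74.55 = 0.6180 g
% KCl = 0.6180 / 0.9791 × 100 = 63.12 %

63.12 %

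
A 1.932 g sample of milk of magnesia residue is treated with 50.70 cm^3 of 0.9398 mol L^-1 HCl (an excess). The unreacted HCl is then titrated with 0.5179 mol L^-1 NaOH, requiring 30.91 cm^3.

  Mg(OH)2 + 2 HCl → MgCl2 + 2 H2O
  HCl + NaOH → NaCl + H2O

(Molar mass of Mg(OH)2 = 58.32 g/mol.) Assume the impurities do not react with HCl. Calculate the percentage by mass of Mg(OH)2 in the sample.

47.75 %

n(HCl) added = 0.05070 × 0.9398 = 0.04765 mol
n(NaOH) used in back-titration = 0.03091 × 0.5179 = 0.01601 mol
n(HCl) left over = 0.01601 mol (1:1 ratio)
n(HCl) consumed by analyte = 0.04765 − 0.01601 = 0.03164 mol
From the 1:2 ratio, n(Mg(OH)2) = 1/2 × 0.03164 = 0.01582 mol
mass of Mg(OH)2 = 0.01582 × 58.32 = 0.9226 g
% Mg(OH)2 = 0.9226 / 1.932 × 100 = 47.75 %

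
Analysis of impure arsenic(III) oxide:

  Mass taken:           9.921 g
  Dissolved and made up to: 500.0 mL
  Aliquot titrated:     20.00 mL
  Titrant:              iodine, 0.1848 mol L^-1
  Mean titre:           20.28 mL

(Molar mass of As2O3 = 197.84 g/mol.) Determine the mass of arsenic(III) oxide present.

As2O3 + 2 I2 + 2 H2O → As2O5 + 4 HI
n(I2) per titration = 0.02028 × 0.1848 = 3.748 × 10^-3 mol
From the 1:2 ratio, n(As2O3) in each aliquot = 1/2 × 3.748 × 10^-3 = 1.874 × 10^-3 mol
n(As2O3) in the whole flask = 1.874 × 10^-3 × 500.0/20.00 = 0.04685 mol
mass of As2O3 = 0.04685 × 197.84 = 9.268 g

9.268 g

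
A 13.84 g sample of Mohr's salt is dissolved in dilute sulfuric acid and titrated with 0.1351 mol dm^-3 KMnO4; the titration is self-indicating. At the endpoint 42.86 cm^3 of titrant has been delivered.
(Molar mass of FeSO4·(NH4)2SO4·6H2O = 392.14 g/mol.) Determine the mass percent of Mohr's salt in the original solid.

MnO4^- + 5 Fe^2+ + 8 H^+ → Mn^2+ + 5 Fe^3+ + 4 H2O
n(KMnO4) = 0.04286 L × 0.1351 mol/L = 5.790 × 10^-3 mol
From the 5:1 ratio, n(FeSO4·(NH4)2SO4·6H2O) = 5/1 × 5.790 × 10^-3 = 0.02895 mol
mass of FeSO4·(NH4)2SO4·6H2O = 0.02895 × 392.14 g/mol = 11.35 g
% FeSO4·(NH4)2SO4·6H2O = 11.35 / 13.84 × 100 = 82.03 %

82.03 %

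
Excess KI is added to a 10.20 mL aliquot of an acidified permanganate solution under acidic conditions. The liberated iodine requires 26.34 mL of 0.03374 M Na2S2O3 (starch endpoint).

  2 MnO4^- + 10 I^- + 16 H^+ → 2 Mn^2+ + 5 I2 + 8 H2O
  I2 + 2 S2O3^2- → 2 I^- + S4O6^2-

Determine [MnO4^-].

n(S2O3^2-) = 0.02634 × 0.03374 = 8.887 × 10^-4 mol
n(I2) = n(S2O3^2-)/2 = 4.444 × 10^-4 mol
From the 2:5 ratio, n(MnO4^-) in the aliquot = 2/5 × 4.444 × 10^-4 = 1.777 × 10^-4 mol
[MnO4^-] = 1.777 × 10^-4 / 0.01020 = 0.01743 mol/L

0.01743 M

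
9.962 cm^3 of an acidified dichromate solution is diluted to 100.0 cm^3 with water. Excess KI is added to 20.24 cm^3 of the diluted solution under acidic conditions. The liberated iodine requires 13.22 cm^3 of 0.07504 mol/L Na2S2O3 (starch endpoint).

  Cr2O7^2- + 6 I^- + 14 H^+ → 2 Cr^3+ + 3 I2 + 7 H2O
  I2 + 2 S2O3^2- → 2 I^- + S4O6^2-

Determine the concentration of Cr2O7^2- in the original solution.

n(S2O3^2-) = 0.01322 × 0.07504 = 9.920 × 10^-4 mol
n(I2) = n(S2O3^2-)/2 = 4.960 × 10^-4 mol
From the 1:3 ratio, n(Cr2O7^2-) in the aliquot = 1/3 × 4.960 × 10^-4 = 1.653 × 10^-4 mol
[Cr2O7^2-]_dilute = 1.653 × 10^-4 / 0.02024 = 0.008169 mol/L
[Cr2O7^2-]_original = 0.008169 × 100.0/9.962 = 0.08200 mol/L

0.08200 mol/L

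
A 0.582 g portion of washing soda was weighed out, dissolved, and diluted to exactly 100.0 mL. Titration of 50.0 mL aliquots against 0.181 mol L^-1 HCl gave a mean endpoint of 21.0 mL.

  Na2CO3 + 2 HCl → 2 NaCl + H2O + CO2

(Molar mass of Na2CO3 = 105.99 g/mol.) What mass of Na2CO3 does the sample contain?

0.403 g

n(HCl) per titration = 0.0210 × 0.181 = 3.80 × 10^-3 mol
From the 1:2 ratio, n(Na2CO3) in each aliquot = 1/2 × 3.80 × 10^-3 = 1.90 × 10^-3 mol
n(Na2CO3) in the whole flask = 1.90 × 10^-3 × 100.0/50.0 = 3.80 × 10^-3 mol
mass of Na2CO3 = 3.80 × 10^-3 × 105.99 = 0.403 g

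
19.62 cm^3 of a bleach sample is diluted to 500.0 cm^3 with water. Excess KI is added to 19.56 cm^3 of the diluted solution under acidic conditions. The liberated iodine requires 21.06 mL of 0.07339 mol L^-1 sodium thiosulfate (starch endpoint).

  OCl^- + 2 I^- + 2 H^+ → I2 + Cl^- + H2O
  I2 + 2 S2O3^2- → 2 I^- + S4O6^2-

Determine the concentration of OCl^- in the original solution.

1.007 mol/L

n(S2O3^2-) = 0.02106 × 0.07339 = 1.546 × 10^-3 mol
n(I2) = n(S2O3^2-)/2 = 7.728 × 10^-4 mol
n(OCl^-) in the aliquot = 7.728 × 10^-4 mol (1:1 ratio)
[OCl^-]_dilute = 7.728 × 10^-4 / 0.01956 = 0.03951 mol/L
[OCl^-]_original = 0.03951 × 500.0/19.62 = 1.007 mol/L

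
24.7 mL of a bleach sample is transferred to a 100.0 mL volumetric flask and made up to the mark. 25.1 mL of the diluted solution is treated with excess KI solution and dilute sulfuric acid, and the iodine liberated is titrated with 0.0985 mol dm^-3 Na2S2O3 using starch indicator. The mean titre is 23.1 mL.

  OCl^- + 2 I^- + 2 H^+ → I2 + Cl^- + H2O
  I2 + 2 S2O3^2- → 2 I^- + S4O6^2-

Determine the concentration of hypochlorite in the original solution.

0.184 mol/L

n(S2O3^2-) = 0.0231 × 0.0985 = 2.28 × 10^-3 mol
n(I2) = n(S2O3^2-)/2 = 1.14 × 10^-3 mol
n(OCl^-) in the aliquot = 1.14 × 10^-3 mol (1:1 ratio)
[OCl^-]_dilute = 1.14 × 10^-3 / 0.0251 = 0.0453 mol/L
[OCl^-]_original = 0.0453 × 100.0/24.7 = 0.184 mol/L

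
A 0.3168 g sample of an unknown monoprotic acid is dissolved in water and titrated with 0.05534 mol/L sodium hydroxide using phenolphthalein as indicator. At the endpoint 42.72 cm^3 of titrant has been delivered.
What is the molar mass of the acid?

134.0 g/mol

n(NaOH) = 0.04272 L × 0.05534 mol/L = 2.364 × 10^-3 mol
n(HA) = 2.364 × 10^-3 mol (1:1 ratio)
M = m / n = 0.3168 g / 2.364 × 10^-3 mol = 134.0 g/mol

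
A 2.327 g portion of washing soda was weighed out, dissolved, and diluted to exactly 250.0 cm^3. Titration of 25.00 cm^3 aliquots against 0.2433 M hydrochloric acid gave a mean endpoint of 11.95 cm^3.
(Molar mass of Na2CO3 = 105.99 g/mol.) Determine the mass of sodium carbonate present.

Na2CO3 + 2 HCl → 2 NaCl + H2O + CO2
n(HCl) per titration = 0.01195 × 0.2433 = 2.907 × 10^-3 mol
From the 1:2 ratio, n(Na2CO3) in each aliquot = 1/2 × 2.907 × 10^-3 = 1.454 × 10^-3 mol
n(Na2CO3) in the whole flask = 1.454 × 10^-3 × 250.0/25.00 = 0.01454 mol
mass of Na2CO3 = 0.01454 × 105.99 = 1.541 g

1.541 g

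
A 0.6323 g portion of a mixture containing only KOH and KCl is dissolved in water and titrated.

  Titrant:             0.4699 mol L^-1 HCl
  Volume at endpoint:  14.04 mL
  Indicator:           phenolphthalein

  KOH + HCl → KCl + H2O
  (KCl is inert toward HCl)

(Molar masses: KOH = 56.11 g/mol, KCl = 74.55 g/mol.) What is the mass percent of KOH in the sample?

n(HCl) = 0.01404 × 0.4699 = 6.597 × 10^-3 mol
Let x = n(KOH), y = n(KCl).
Titrant: 1x = 6.597 × 10^-3;  mass: 56.11x + 74.55y = 0.6323
Solving, x = 6.597 × 10^-3 mol, y = 3.516 × 10^-3 mol
mass of KOH = 6.597 × 10^-3 × 56.11 = 0.3702 g
% KOH = 0.3702 / 0.6323 × 100 = 58.54 %

58.54 %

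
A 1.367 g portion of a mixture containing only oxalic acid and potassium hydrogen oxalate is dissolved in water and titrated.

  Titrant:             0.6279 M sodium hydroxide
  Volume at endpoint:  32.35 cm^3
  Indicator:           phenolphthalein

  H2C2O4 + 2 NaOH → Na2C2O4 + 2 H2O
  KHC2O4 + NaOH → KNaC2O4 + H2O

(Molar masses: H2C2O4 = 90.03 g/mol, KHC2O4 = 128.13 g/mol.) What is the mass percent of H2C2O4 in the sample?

48.96 %

n(NaOH) = 0.03235 × 0.6279 = 0.02031 mol
Let x = n(H2C2O4), y = n(KHC2O4).
Titrant: 2x + 1y = 0.02031;  mass: 90.03x + 128.13y = 1.367
Solving, x = 7.433 × 10^-3 mol, y = 5.446 × 10^-3 mol
mass of H2C2O4 = 7.433 × 10^-3 × 90.03 = 0.6692 g
% H2C2O4 = 0.6692 / 1.367 × 100 = 48.96 %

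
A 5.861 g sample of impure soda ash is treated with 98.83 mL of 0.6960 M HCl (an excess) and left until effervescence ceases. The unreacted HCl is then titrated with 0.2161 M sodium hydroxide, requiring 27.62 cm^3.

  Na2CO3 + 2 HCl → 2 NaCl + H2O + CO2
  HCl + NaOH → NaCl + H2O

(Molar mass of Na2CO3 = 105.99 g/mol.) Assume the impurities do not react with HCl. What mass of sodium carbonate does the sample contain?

n(HCl) added = 0.09883 × 0.6960 = 0.06879 mol
n(NaOH) used in back-titration = 0.02762 × 0.2161 = 5.969 × 10^-3 mol
n(HCl) left over = 5.969 × 10^-3 mol (1:1 ratio)
n(HCl) consumed by analyte = 0.06879 − 5.969 × 10^-3 = 0.06282 mol
From the 1:2 ratio, n(Na2CO3) = 1/2 × 0.06282 = 0.03141 mol
mass of Na2CO3 = 0.03141 × 105.99 = 3.329 g

3.329 g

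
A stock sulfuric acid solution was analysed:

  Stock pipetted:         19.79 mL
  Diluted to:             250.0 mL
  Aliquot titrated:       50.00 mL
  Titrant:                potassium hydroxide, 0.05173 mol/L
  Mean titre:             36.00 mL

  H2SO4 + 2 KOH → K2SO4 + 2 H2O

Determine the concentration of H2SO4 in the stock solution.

n(KOH) = 0.03600 × 0.05173 = 1.862 × 10^-3 mol
From the 1:2 ratio, n(H2SO4) in the aliquot = 1/2 × 1.862 × 10^-3 = 9.311 × 10^-4 mol
[H2SO4]_dilute = 9.311 × 10^-4 / 0.05000 = 0.01862 mol/L
Dilution factor = 250.0 / 19.79 = 12.63
[H2SO4]_stock = 0.01862 × 12.63 = 0.2353 mol/L

0.2353 mol/L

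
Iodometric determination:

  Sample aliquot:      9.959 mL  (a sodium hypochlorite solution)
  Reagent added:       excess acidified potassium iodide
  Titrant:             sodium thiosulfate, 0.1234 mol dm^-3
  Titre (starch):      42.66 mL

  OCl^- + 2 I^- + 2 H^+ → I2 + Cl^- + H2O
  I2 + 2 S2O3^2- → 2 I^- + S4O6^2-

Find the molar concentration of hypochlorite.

0.2643 mol/L

n(S2O3^2-) = 0.04266 × 0.1234 = 5.264 × 10^-3 mol
n(I2) = n(S2O3^2-)/2 = 2.632 × 10^-3 mol
n(OCl^-) in the aliquot = 2.632 × 10^-3 mol (1:1 ratio)
[OCl^-] = 2.632 × 10^-3 / 0.009959 = 0.2643 mol/L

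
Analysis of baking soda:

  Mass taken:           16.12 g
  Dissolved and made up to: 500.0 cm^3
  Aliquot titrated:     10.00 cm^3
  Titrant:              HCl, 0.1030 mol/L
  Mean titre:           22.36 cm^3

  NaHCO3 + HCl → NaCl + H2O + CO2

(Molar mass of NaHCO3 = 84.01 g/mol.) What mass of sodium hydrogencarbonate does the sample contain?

n(HCl) per titration = 0.02236 × 0.1030 = 2.303 × 10^-3 mol
n(NaHCO3) in each aliquot = 2.303 × 10^-3 mol (1:1 ratio)
n(NaHCO3) in the whole flask = 2.303 × 10^-3 × 500.0/10.00 = 0.1152 mol
mass of NaHCO3 = 0.1152 × 84.01 = 9.674 g

9.674 g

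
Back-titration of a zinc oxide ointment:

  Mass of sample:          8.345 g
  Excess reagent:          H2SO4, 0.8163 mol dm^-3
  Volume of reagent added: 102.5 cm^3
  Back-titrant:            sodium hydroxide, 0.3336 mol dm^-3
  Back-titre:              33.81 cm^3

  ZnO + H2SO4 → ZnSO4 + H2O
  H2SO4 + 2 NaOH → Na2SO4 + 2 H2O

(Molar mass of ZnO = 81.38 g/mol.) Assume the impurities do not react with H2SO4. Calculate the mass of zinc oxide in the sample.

n(H2SO4) added = 0.1025 × 0.8163 = 0.08367 mol
n(NaOH) used in back-titration = 0.03381 × 0.3336 = 0.01128 mol
From the 1:2 ratio, n(H2SO4) left over = 1/2 × 0.01128 = 5.640 × 10^-3 mol
n(H2SO4) consumed by analyte = 0.08367 − 5.640 × 10^-3 = 0.07803 mol
n(ZnO) = 0.07803 mol (1:1 ratio)
mass of ZnO = 0.07803 × 81.38 = 6.350 g

6.350 g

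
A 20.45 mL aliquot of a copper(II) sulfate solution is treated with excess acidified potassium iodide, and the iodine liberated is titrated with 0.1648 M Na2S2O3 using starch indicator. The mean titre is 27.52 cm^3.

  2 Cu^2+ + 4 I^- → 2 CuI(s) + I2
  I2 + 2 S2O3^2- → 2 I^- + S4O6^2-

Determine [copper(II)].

n(S2O3^2-) = 0.02752 × 0.1648 = 4.535 × 10^-3 mol
n(I2) = n(S2O3^2-)/2 = 2.268 × 10^-3 mol
From the 2:1 ratio, n(Cu2+) in the aliquot = 2/1 × 2.268 × 10^-3 = 4.535 × 10^-3 mol
[Cu2+] = 4.535 × 10^-3 / 0.02045 = 0.2218 mol/L

0.2218 M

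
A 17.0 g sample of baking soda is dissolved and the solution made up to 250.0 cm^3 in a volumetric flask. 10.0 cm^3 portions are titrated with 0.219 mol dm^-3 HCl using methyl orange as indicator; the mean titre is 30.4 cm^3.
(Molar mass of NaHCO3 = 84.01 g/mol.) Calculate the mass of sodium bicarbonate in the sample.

14.0 g

NaHCO3 + HCl → NaCl + H2O + CO2
n(HCl) per titration = 0.0304 × 0.219 = 6.66 × 10^-3 mol
n(NaHCO3) in each aliquot = 6.66 × 10^-3 mol (1:1 ratio)
n(NaHCO3) in the whole flask = 6.66 × 10^-3 × 250.0/10.0 = 0.166 mol
mass of NaHCO3 = 0.166 × 84.01 = 14.0 g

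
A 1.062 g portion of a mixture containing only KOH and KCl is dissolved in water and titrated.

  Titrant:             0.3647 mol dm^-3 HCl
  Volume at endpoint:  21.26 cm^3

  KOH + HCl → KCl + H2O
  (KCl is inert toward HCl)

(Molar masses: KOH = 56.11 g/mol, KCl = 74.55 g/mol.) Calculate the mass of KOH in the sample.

0.4351 g

n(HCl) = 0.02126 × 0.3647 = 7.754 × 10^-3 mol
Let x = n(KOH), y = n(KCl).
Titrant: 1x = 7.754 × 10^-3;  mass: 56.11x + 74.55y = 1.062
Solving, x = 7.754 × 10^-3 mol, y = 8.410 × 10^-3 mol
mass of KOH = 7.754 × 10^-3 × 56.11 = 0.4351 g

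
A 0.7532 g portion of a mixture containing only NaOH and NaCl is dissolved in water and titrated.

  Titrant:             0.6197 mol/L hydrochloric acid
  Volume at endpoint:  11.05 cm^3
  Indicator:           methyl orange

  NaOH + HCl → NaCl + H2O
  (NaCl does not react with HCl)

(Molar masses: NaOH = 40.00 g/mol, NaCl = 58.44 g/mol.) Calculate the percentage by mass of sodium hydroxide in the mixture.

36.37 %

n(HCl) = 0.01105 × 0.6197 = 6.848 × 10^-3 mol
Let x = n(NaOH), y = n(NaCl).
Titrant: 1x = 6.848 × 10^-3;  mass: 40.00x + 58.44y = 0.7532
Solving, x = 6.848 × 10^-3 mol, y = 8.201 × 10^-3 mol
mass of NaOH = 6.848 × 10^-3 × 40.00 = 0.2739 g
% NaOH = 0.2739 / 0.7532 × 100 = 36.37 %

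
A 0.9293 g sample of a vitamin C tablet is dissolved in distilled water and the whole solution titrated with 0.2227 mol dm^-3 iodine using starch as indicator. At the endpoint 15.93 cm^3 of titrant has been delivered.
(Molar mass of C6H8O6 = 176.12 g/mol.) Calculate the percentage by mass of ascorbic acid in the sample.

67.23 %

C6H8O6 + I2 → C6H6O6 + 2 HI
n(I2) = 0.01593 L × 0.2227 mol/L = 3.548 × 10^-3 mol
n(C6H8O6) = 3.548 × 10^-3 mol (1:1 ratio)
mass of C6H8O6 = 3.548 × 10^-3 × 176.12 g/mol = 0.6248 g
% C6H8O6 = 0.6248 / 0.9293 × 100 = 67.23 %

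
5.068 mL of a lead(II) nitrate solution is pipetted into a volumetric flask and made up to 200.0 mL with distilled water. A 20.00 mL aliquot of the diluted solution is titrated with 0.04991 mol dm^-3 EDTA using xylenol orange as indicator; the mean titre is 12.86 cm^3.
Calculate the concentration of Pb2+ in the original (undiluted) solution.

1.266 mol/L

Pb^2+ + EDTA^4- → [Pb(EDTA)]^2-
n(EDTA) = 0.01286 × 0.04991 = 6.418 × 10^-4 mol
n(Pb2+) in the aliquot = 6.418 × 10^-4 mol (1:1 ratio)
[Pb2+]_dilute = 6.418 × 10^-4 / 0.02000 = 0.03209 mol/L
Dilution factor = 200.0 / 5.068 = 39.46
[Pb2+]_stock = 0.03209 × 39.46 = 1.266 mol/L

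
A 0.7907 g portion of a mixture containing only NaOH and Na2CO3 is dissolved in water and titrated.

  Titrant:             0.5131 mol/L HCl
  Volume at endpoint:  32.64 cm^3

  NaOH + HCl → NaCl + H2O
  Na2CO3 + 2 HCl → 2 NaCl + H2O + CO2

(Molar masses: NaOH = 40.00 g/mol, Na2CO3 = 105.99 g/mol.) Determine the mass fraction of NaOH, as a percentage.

37.70 %

n(HCl) = 0.03264 × 0.5131 = 0.01675 mol
Let x = n(NaOH), y = n(Na2CO3).
Titrant: 1x + 2y = 0.01675;  mass: 40.00x + 105.99y = 0.7907
Solving, x = 7.452 × 10^-3 mol, y = 4.648 × 10^-3 mol
mass of NaOH = 7.452 × 10^-3 × 40.00 = 0.2981 g
% NaOH = 0.2981 / 0.7907 × 100 = 37.70 %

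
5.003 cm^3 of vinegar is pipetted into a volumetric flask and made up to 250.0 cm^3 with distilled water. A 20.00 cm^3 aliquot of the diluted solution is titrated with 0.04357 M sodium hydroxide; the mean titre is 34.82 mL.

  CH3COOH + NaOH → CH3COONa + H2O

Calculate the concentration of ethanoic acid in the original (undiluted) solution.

n(NaOH) = 0.03482 × 0.04357 = 1.517 × 10^-3 mol
n(CH3COOH) in the aliquot = 1.517 × 10^-3 mol (1:1 ratio)
[CH3COOH]_dilute = 1.517 × 10^-3 / 0.02000 = 0.07586 mol/L
Dilution factor = 250.0 / 5.003 = 49.97
[CH3COOH]_stock = 0.07586 × 49.97 = 3.790 mol/L

3.790 M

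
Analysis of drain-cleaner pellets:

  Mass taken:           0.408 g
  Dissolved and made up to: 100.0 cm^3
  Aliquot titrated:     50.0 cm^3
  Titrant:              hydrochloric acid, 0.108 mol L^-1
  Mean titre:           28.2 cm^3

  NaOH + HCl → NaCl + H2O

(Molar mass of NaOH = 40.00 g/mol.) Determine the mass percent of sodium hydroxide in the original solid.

59.7 %

n(HCl) per titration = 0.0282 × 0.108 = 3.05 × 10^-3 mol
n(NaOH) in each aliquot = 3.05 × 10^-3 mol (1:1 ratio)
n(NaOH) in the whole flask = 3.05 × 10^-3 × 100.0/50.0 = 6.09 × 10^-3 mol
mass of NaOH = 6.09 × 10^-3 × 40.00 = 0.244 g
% NaOH = 0.244 / 0.408 × 100 = 59.7 %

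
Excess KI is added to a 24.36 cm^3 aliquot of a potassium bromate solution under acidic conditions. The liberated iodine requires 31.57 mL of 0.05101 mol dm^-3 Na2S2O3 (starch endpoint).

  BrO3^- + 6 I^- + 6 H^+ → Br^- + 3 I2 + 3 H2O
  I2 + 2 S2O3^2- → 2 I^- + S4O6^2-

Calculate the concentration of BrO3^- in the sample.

0.01102 mol/L

n(S2O3^2-) = 0.03157 × 0.05101 = 1.610 × 10^-3 mol
n(I2) = n(S2O3^2-)/2 = 8.052 × 10^-4 mol
From the 1:3 ratio, n(BrO3^-) in the aliquot = 1/3 × 8.052 × 10^-4 = 2.684 × 10^-4 mol
[BrO3^-] = 2.684 × 10^-4 / 0.02436 = 0.01102 mol/L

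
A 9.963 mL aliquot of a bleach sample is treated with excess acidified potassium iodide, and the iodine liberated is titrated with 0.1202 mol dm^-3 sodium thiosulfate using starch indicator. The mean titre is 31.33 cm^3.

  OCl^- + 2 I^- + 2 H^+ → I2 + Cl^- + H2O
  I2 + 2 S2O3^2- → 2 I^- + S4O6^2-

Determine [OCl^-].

0.1890 mol/L

n(S2O3^2-) = 0.03133 × 0.1202 = 3.766 × 10^-3 mol
n(I2) = n(S2O3^2-)/2 = 1.883 × 10^-3 mol
n(OCl^-) in the aliquot = 1.883 × 10^-3 mol (1:1 ratio)
[OCl^-] = 1.883 × 10^-3 / 0.009963 = 0.1890 mol/L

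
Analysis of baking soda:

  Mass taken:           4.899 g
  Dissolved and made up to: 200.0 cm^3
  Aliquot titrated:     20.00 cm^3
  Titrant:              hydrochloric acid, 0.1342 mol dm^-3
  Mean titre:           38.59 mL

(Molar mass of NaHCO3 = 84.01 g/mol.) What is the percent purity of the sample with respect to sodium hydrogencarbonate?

88.81 %

NaHCO3 + HCl → NaCl + H2O + CO2
n(HCl) per titration = 0.03859 × 0.1342 = 5.179 × 10^-3 mol
n(NaHCO3) in each aliquot = 5.179 × 10^-3 mol (1:1 ratio)
n(NaHCO3) in the whole flask = 5.179 × 10^-3 × 200.0/20.00 = 0.05179 mol
mass of NaHCO3 = 0.05179 × 84.01 = 4.351 g
% NaHCO3 = 4.351 / 4.899 × 100 = 88.81 %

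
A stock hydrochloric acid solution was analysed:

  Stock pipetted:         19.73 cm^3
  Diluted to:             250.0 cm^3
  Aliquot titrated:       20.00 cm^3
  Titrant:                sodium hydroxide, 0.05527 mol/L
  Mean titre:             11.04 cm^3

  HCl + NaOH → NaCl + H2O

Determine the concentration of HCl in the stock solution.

n(NaOH) = 0.01104 × 0.05527 = 6.102 × 10^-4 mol
n(HCl) in the aliquot = 6.102 × 10^-4 mol (1:1 ratio)
[HCl]_dilute = 6.102 × 10^-4 / 0.02000 = 0.03051 mol/L
Dilution factor = 250.0 / 19.73 = 12.67
[HCl]_stock = 0.03051 × 12.67 = 0.3866 mol/L

0.3866 mol/L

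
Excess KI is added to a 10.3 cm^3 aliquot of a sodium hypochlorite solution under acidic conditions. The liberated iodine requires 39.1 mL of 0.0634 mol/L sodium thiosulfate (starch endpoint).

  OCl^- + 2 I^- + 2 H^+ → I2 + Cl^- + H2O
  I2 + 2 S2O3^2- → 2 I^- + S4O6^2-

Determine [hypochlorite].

n(S2O3^2-) = 0.0391 × 0.0634 = 2.48 × 10^-3 mol
n(I2) = n(S2O3^2-)/2 = 1.24 × 10^-3 mol
n(OCl^-) in the aliquot = 1.24 × 10^-3 mol (1:1 ratio)
[OCl^-] = 1.24 × 10^-3 / 0.0103 = 0.120 mol/L

0.120 mol/L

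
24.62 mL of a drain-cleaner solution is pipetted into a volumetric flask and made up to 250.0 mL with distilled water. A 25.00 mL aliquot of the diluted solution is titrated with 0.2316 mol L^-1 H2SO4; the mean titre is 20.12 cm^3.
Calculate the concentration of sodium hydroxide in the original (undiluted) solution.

2 NaOH + H2SO4 → Na2SO4 + 2 H2O
n(H2SO4) = 0.02012 × 0.2316 = 4.660 × 10^-3 mol
From the 2:1 ratio, n(NaOH) in the aliquot = 2/1 × 4.660 × 10^-3 = 9.320 × 10^-3 mol
[NaOH]_dilute = 9.320 × 10^-3 / 0.02500 = 0.3728 mol/L
Dilution factor = 250.0 / 24.62 = 10.15
[NaOH]_stock = 0.3728 × 10.15 = 3.785 mol/L

3.785 mol/L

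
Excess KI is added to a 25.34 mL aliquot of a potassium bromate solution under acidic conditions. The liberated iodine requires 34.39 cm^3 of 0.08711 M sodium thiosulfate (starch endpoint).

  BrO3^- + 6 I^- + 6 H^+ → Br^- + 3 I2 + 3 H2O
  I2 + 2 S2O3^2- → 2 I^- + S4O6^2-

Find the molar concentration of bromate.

n(S2O3^2-) = 0.03439 × 0.08711 = 2.996 × 10^-3 mol
n(I2) = n(S2O3^2-)/2 = 1.498 × 10^-3 mol
From the 1:3 ratio, n(BrO3^-) in the aliquot = 1/3 × 1.498 × 10^-3 = 4.993 × 10^-4 mol
[BrO3^-] = 4.993 × 10^-4 / 0.02534 = 0.01970 mol/L

0.01970 M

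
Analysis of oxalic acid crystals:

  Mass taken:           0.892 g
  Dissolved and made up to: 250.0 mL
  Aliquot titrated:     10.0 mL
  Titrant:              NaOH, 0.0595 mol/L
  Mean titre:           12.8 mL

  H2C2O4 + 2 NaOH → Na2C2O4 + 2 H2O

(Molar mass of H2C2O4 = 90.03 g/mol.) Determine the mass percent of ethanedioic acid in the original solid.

96.1 %

n(NaOH) per titration = 0.0128 × 0.0595 = 7.62 × 10^-4 mol
From the 1:2 ratio, n(H2C2O4) in each aliquot = 1/2 × 7.62 × 10^-4 = 3.81 × 10^-4 mol
n(H2C2O4) in the whole flask = 3.81 × 10^-4 × 250.0/10.0 = 9.52 × 10^-3 mol
mass of H2C2O4 = 9.52 × 10^-3 × 90.03 = 0.857 g
% H2C2O4 = 0.857 / 0.892 × 100 = 96.1 %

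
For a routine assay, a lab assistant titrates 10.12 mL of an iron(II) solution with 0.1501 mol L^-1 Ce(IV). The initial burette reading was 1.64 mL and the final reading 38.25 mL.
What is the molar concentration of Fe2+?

0.5430 mol/L

Ce^4+ + Fe^2+ → Ce^3+ + Fe^3+
n(Ce4+) = 0.03661 L × 0.1501 mol/L = 5.495 × 10^-3 mol
n(Fe2+) = 5.495 × 10^-3 mol (1:1 mole ratio)
[Fe2+] = 5.495 × 10^-3 mol / 0.01012 L = 0.5430 mol/L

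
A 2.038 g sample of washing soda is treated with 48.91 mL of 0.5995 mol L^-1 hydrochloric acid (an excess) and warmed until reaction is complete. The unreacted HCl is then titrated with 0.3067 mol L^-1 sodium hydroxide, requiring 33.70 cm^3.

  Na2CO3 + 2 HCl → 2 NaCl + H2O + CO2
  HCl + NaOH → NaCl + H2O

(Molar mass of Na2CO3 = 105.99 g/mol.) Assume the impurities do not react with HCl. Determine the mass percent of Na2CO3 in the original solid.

49.37 %

n(HCl) added = 0.04891 × 0.5995 = 0.02932 mol
n(NaOH) used in back-titration = 0.03370 × 0.3067 = 0.01034 mol
n(HCl) left over = 0.01034 mol (1:1 ratio)
n(HCl) consumed by analyte = 0.02932 − 0.01034 = 0.01899 mol
From the 1:2 ratio, n(Na2CO3) = 1/2 × 0.01899 = 9.493 × 10^-3 mol
mass of Na2CO3 = 9.493 × 10^-3 × 105.99 = 1.006 g
% Na2CO3 = 1.006 / 2.038 × 100 = 49.37 %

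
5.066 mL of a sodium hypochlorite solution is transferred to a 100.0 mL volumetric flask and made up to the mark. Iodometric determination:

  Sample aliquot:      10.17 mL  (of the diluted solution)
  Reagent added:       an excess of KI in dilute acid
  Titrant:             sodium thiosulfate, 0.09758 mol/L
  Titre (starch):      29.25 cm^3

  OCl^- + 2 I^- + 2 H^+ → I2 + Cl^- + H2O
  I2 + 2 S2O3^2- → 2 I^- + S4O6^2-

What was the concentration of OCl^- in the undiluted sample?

2.770 mol/L

n(S2O3^2-) = 0.02925 × 0.09758 = 2.854 × 10^-3 mol
n(I2) = n(S2O3^2-)/2 = 1.427 × 10^-3 mol
n(OCl^-) in the aliquot = 1.427 × 10^-3 mol (1:1 ratio)
[OCl^-]_dilute = 1.427 × 10^-3 / 0.01017 = 0.1403 mol/L
[OCl^-]_original = 0.1403 × 100.0/5.066 = 2.770 mol/L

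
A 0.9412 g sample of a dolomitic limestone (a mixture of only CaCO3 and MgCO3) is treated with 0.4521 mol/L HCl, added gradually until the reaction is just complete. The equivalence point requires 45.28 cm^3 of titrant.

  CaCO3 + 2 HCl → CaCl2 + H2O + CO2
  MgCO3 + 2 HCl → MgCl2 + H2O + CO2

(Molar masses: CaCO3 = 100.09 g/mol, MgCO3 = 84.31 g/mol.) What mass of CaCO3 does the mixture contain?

0.4963 g

n(HCl) = 0.04528 × 0.4521 = 0.02047 mol
Let x = n(CaCO3), y = n(MgCO3).
Titrant: 2x + 2y = 0.02047;  mass: 100.09x + 84.31y = 0.9412
Solving, x = 4.958 × 10^-3 mol, y = 5.277 × 10^-3 mol
mass of CaCO3 = 4.958 × 10^-3 × 100.09 = 0.4963 g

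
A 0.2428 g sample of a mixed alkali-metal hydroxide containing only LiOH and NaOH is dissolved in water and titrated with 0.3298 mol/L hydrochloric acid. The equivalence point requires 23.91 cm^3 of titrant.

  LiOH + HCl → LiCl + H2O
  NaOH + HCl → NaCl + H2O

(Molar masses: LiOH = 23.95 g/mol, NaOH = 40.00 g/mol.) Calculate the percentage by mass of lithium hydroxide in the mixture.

n(HCl) = 0.02391 × 0.3298 = 7.886 × 10^-3 mol
Let x = n(LiOH), y = n(NaOH).
Titrant: 1x + 1y = 7.886 × 10^-3;  mass: 23.95x + 40.00y = 0.2428
Solving, x = 4.525 × 10^-3 mol, y = 3.361 × 10^-3 mol
mass of LiOH = 4.525 × 10^-3 × 23.95 = 0.1084 g
% LiOH = 0.1084 / 0.2428 × 100 = 44.63 %

44.63 %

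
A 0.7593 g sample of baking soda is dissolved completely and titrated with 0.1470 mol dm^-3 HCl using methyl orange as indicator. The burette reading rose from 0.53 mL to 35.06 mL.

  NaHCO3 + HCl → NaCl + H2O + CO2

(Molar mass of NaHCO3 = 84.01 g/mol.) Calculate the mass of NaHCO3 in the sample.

0.4264 g

n(HCl) = 0.03453 L × 0.1470 mol/L = 5.076 × 10^-3 mol
n(NaHCO3) = 5.076 × 10^-3 mol (1:1 ratio)
mass of NaHCO3 = 5.076 × 10^-3 × 84.01 g/mol = 0.4264 g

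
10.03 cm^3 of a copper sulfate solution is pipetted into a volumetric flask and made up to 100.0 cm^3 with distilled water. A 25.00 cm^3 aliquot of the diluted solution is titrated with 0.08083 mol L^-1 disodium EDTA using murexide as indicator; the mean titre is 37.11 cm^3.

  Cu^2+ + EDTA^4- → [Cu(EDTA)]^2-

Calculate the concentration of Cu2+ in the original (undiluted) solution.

n(EDTA) = 0.03711 × 0.08083 = 3.000 × 10^-3 mol
n(Cu2+) in the aliquot = 3.000 × 10^-3 mol (1:1 ratio)
[Cu2+]_dilute = 3.000 × 10^-3 / 0.02500 = 0.1200 mol/L
Dilution factor = 100.0 / 10.03 = 9.970
[Cu2+]_stock = 0.1200 × 9.970 = 1.196 mol/L

1.196 mol/L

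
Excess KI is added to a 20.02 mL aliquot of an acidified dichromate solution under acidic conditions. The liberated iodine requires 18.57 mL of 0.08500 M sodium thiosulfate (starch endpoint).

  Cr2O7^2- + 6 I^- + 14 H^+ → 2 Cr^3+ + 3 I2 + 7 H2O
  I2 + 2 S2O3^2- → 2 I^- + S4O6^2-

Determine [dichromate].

n(S2O3^2-) = 0.01857 × 0.08500 = 1.578 × 10^-3 mol
n(I2) = n(S2O3^2-)/2 = 7.892 × 10^-4 mol
From the 1:3 ratio, n(Cr2O7^2-) in the aliquot = 1/3 × 7.892 × 10^-4 = 2.631 × 10^-4 mol
[Cr2O7^2-] = 2.631 × 10^-4 / 0.02002 = 0.01314 mol/L

0.01314 M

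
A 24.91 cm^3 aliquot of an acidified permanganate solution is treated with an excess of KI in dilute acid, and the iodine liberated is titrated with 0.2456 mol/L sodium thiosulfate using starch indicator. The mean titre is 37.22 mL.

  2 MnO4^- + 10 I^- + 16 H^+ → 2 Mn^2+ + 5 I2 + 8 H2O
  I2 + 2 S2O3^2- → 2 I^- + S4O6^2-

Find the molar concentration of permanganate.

n(S2O3^2-) = 0.03722 × 0.2456 = 9.141 × 10^-3 mol
n(I2) = n(S2O3^2-)/2 = 4.571 × 10^-3 mol
From the 2:5 ratio, n(MnO4^-) in the aliquot = 2/5 × 4.571 × 10^-3 = 1.828 × 10^-3 mol
[MnO4^-] = 1.828 × 10^-3 / 0.02491 = 0.07339 mol/L

0.07339 mol/L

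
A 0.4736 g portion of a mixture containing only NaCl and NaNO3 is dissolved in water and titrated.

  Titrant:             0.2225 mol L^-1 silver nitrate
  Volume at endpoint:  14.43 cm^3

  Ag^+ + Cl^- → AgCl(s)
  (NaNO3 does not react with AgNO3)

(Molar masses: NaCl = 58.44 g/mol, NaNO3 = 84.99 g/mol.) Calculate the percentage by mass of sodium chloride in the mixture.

39.62 %

n(AgNO3) = 0.01443 × 0.2225 = 3.211 × 10^-3 mol
Let x = n(NaCl), y = n(NaNO3).
Titrant: 1x = 3.211 × 10^-3;  mass: 58.44x + 84.99y = 0.4736
Solving, x = 3.211 × 10^-3 mol, y = 3.365 × 10^-3 mol
mass of NaCl = 3.211 × 10^-3 × 58.44 = 0.1876 g
% NaCl = 0.1876 / 0.4736 × 100 = 39.62 %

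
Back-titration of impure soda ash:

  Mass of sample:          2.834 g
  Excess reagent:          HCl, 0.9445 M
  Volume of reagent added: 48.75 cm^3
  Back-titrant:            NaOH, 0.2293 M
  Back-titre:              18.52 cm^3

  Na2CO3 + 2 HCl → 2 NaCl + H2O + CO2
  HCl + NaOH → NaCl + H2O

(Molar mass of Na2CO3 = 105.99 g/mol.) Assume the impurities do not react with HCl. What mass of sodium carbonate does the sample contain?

2.215 g

n(HCl) added = 0.04875 × 0.9445 = 0.04604 mol
n(NaOH) used in back-titration = 0.01852 × 0.2293 = 4.247 × 10^-3 mol
n(HCl) left over = 4.247 × 10^-3 mol (1:1 ratio)
n(HCl) consumed by analyte = 0.04604 − 4.247 × 10^-3 = 0.04180 mol
From the 1:2 ratio, n(Na2CO3) = 1/2 × 0.04180 = 0.02090 mol
mass of Na2CO3 = 0.02090 × 105.99 = 2.215 g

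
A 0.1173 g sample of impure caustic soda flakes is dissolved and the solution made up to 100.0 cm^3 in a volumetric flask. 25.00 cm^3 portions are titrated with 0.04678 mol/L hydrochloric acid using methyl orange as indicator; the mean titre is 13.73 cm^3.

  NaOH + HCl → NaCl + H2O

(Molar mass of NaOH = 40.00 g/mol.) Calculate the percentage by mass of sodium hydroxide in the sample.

87.61 %

n(HCl) per titration = 0.01373 × 0.04678 = 6.423 × 10^-4 mol
n(NaOH) in each aliquot = 6.423 × 10^-4 mol (1:1 ratio)
n(NaOH) in the whole flask = 6.423 × 10^-4 × 100.0/25.00 = 2.569 × 10^-3 mol
mass of NaOH = 2.569 × 10^-3 × 40.00 = 0.1028 g
% NaOH = 0.1028 / 0.1173 × 100 = 87.61 %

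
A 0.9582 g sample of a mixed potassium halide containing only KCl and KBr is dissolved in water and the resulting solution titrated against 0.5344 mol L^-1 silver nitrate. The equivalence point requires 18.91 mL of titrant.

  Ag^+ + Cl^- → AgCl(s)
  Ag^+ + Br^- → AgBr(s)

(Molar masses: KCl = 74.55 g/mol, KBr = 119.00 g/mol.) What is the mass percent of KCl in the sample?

n(AgNO3) = 0.01891 × 0.5344 = 0.01011 mol
Let x = n(KCl), y = n(KBr).
Titrant: 1x + 1y = 0.01011;  mass: 74.55x + 119.00y = 0.9582
Solving, x = 5.497 × 10^-3 mol, y = 4.608 × 10^-3 mol
mass of KCl = 5.497 × 10^-3 × 74.55 = 0.4098 g
% KCl = 0.4098 / 0.9582 × 100 = 42.77 %

42.77 %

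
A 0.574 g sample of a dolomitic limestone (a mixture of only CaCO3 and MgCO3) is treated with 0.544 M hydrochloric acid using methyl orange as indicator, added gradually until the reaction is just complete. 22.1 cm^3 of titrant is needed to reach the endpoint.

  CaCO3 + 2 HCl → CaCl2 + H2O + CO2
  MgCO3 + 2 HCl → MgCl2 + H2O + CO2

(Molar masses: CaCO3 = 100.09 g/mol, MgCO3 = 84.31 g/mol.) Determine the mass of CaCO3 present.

n(HCl) = 0.0221 × 0.544 = 0.0120 mol
Let x = n(CaCO3), y = n(MgCO3).
Titrant: 2x + 2y = 0.0120;  mass: 100.09x + 84.31y = 0.574
Solving, x = 4.26 × 10^-3 mol, y = 1.75 × 10^-3 mol
mass of CaCO3 = 4.26 × 10^-3 × 100.09 = 0.426 g

0.426 g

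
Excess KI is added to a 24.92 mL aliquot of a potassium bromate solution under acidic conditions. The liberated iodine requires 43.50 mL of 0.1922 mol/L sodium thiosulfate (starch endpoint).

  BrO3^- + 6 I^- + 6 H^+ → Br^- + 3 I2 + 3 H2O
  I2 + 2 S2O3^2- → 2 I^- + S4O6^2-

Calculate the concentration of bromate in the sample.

n(S2O3^2-) = 0.04350 × 0.1922 = 8.361 × 10^-3 mol
n(I2) = n(S2O3^2-)/2 = 4.180 × 10^-3 mol
From the 1:3 ratio, n(BrO3^-) in the aliquot = 1/3 × 4.180 × 10^-3 = 1.393 × 10^-3 mol
[BrO3^-] = 1.393 × 10^-3 / 0.02492 = 0.05592 mol/L

0.05592 mol/L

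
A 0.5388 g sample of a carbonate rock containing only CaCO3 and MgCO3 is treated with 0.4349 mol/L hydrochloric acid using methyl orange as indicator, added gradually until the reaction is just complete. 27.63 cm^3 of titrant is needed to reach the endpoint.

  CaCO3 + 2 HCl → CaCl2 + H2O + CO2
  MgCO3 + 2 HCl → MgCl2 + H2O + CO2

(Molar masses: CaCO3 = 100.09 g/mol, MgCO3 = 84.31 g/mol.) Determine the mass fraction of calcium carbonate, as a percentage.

37.97 %

n(HCl) = 0.02763 × 0.4349 = 0.01202 mol
Let x = n(CaCO3), y = n(MgCO3).
Titrant: 2x + 2y = 0.01202;  mass: 100.09x + 84.31y = 0.5388
Solving, x = 2.044 × 10^-3 mol, y = 3.964 × 10^-3 mol
mass of CaCO3 = 2.044 × 10^-3 × 100.09 = 0.2046 g
% CaCO3 = 0.2046 / 0.5388 × 100 = 37.97 %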